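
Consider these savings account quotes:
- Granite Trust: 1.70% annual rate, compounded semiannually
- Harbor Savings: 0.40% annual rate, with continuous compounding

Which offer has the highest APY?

Granite Trust

Granite Trust: (1 + 0.0170/2)^2 − 1 = 1.707%
Harbor Savings: e^0.0040 − 1 = 0.401%
The highest effective annual rate is Granite Trust at 1.707%.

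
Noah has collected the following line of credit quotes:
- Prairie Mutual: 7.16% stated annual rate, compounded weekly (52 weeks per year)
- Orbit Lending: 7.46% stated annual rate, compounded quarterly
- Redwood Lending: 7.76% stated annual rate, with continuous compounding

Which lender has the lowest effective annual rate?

Prairie Mutual

Prairie Mutual: (1 + 0.0716/52)^52 − 1 = 7.417%
Orbit Lending: (1 + 0.0746/4)^4 − 1 = 7.671%
Redwood Lending: e^0.0776 − 1 = 8.069%
The lowest effective annual rate is Prairie Mutual at 7.417%.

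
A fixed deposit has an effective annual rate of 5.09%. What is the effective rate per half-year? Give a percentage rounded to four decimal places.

2.5134%

The per-half-year rate i satisfies (1 + i)^2 = 1 + 0.0509.
i = 1.0509^(1/2) − 1 = 0.0251341 = 2.5134%.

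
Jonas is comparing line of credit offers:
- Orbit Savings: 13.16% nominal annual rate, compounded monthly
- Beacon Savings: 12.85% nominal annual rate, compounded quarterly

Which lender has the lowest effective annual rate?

Beacon Savings

Orbit Savings: (1 + 0.1316/12)^12 − 1 = 13.984%
Beacon Savings: (1 + 0.1285/4)^4 − 1 = 13.483%
The lowest effective annual rate is Beacon Savings at 13.483%.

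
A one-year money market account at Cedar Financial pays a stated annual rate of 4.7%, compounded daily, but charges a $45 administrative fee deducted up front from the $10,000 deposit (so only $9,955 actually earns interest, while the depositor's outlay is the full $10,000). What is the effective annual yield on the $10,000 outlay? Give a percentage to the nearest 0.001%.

Value after one year: 9,955 × (1 + 0.047/365)^365 = 9,955 × 1.048119 = $10,434.02.
Effective yield on the $10,000 outlay: 10,434.02 / 10,000 − 1 = 0.043402 = 4.340%.

4.340%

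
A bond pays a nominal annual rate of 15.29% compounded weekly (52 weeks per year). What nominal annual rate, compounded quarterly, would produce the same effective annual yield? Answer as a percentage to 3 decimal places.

15.563%

EAR = (1 + 0.1529/52)^52 − 1 = 0.164947.
Solve (1 + r/4)^4 = 1.164947: r/4 = 1.164947^(1/4) − 1 = 0.038907, so r = 0.155627 = 15.563%.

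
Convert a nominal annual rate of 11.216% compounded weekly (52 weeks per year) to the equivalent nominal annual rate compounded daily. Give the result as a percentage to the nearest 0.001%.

11.206%

EAR = (1 + 0.11216/52)^52 − 1 = 0.118557.
Solve (1 + r/365)^365 = 1.118557: r/365 = 1.118557^(1/365) − 1 = 0.000307, so r = 0.112056 = 11.206%.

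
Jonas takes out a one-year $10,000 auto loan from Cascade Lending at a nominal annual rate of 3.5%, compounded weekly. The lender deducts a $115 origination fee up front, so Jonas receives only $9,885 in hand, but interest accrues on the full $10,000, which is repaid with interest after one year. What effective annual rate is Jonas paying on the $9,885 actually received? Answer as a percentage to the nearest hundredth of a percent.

Amount owed after one year: 10,000 × (1 + 0.035/52)^52 = 10,000 × 1.035608 = $10,356.08.
Effective rate on net proceeds: 10,356.08 / 9,885 − 1 = 0.047656 = 4.77%.

4.77%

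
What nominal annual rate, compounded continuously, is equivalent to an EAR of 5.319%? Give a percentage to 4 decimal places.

Continuous: nominal r satisfies e^r − 1 = 0.05319.
r = ln(1 + 0.05319) = ln(1.05319) = 0.051824 = 5.1824%.

5.1824%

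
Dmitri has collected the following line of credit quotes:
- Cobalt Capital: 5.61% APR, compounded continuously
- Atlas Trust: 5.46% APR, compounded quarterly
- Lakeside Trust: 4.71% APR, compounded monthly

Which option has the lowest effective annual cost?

Cobalt Capital: e^0.0561 − 1 = 5.770%
Atlas Trust: (1 + 0.0546/4)^4 − 1 = 5.573%
Lakeside Trust: (1 + 0.0471/12)^12 − 1 = 4.813%
The lowest effective annual rate is Lakeside Trust at 4.813%.

Lakeside Trust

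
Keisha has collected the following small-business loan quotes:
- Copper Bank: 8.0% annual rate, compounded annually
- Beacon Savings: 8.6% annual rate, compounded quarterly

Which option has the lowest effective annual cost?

Copper Bank

Copper Bank: compounded annually, EAR = 8.000%
Beacon Savings: (1 + 0.086/4)^4 − 1 = 8.881%
The lowest effective annual rate is Copper Bank at 8.000%.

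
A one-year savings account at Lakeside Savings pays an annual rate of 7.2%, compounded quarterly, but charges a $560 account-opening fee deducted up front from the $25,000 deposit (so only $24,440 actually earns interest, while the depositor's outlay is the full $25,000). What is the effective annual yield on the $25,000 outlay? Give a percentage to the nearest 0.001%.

4.991%

Value after one year: 24,440 × (1 + 0.072/4)^4 = 24,440 × 1.073967 = $26,247.76.
Effective yield on the $25,000 outlay: 26,247.76 / 25,000 − 1 = 0.049911 = 4.991%.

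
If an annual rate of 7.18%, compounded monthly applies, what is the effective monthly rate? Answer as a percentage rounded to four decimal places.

0.5983%

With a nominal annual rate compounded monthly, the periodic rate is the nominal rate divided by 12.
i = 0.0718 / 12 = 0.0059833 = 0.5983%.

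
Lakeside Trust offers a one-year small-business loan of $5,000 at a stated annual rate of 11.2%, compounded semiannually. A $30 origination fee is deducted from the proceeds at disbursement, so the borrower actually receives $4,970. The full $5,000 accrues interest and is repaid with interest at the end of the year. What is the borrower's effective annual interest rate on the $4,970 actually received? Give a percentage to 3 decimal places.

12.187%

Amount owed after one year: 5,000 × (1 + 0.112/2)^2 = 5,000 × 1.115136 = $5,575.68.
Effective rate on net proceeds: 5,575.68 / 4,970 − 1 = 0.121867 = 12.187%.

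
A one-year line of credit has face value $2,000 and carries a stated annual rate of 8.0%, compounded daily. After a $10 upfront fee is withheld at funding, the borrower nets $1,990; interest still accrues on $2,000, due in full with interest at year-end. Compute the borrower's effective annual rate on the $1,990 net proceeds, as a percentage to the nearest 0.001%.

8.872%

Amount owed after one year: 2,000 × (1 + 0.080/365)^365 = 2,000 × 1.083278 = $2,166.56.
Effective rate on net proceeds: 2,166.56 / 1,990 − 1 = 0.088721 = 8.872%.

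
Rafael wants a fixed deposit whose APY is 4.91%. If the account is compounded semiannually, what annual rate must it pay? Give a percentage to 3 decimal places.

(1 + r/2)^2 − 1 = 0.0491, so 1 + r/2 = 1.0491^(1/2).
r/2 = 0.024256, so r = 0.048512 = 4.851%.

4.851%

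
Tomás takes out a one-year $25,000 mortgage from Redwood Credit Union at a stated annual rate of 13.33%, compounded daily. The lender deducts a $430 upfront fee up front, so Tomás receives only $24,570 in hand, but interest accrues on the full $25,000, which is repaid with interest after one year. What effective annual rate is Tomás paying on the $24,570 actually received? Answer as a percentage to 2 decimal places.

Amount owed after one year: 25,000 × (1 + 0.1333/365)^365 = 25,000 × 1.142565 = $28,564.12.
Effective rate on net proceeds: 28,564.12 / 24,570 − 1 = 0.162561 = 16.26%.

16.26%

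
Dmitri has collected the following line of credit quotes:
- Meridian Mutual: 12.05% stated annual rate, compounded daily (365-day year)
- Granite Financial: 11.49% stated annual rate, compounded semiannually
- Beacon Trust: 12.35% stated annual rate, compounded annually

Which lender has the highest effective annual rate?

Meridian Mutual

Meridian Mutual: (1 + 0.1205/365)^365 − 1 = 12.804%
Granite Financial: (1 + 0.1149/2)^2 − 1 = 11.820%
Beacon Trust: compounded annually, EAR = 12.350%
The highest effective annual rate is Meridian Mutual at 12.804%.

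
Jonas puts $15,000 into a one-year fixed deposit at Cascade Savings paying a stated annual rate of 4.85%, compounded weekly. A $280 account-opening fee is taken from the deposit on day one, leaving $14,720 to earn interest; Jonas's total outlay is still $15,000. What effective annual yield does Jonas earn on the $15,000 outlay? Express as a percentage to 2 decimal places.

3.01%

Value after one year: 14,720 × (1 + 0.0485/52)^52 = 14,720 × 1.049672 = $15,451.17.
Effective yield on the $15,000 outlay: 15,451.17 / 15,000 − 1 = 0.030078 = 3.01%.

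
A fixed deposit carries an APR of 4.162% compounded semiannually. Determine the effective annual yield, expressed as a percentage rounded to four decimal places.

4.2053%

EAR = (1 + 0.04162/2)^2 − 1.
= (1 + 0.020810)^2 − 1 = 1.042053 − 1 = 4.2053%.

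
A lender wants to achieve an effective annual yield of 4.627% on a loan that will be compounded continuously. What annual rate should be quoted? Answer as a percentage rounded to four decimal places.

Continuous: nominal r satisfies e^r − 1 = 0.04627.
r = ln(1 + 0.04627) = ln(1.04627) = 0.045231 = 4.5231%.

4.5231%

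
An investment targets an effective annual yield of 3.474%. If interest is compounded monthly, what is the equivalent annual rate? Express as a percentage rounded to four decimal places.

3.4199%

(1 + r/12)^12 − 1 = 0.03474, so 1 + r/12 = 1.03474^(1/12).
r/12 = 0.002850, so r = 0.034199 = 3.4199%.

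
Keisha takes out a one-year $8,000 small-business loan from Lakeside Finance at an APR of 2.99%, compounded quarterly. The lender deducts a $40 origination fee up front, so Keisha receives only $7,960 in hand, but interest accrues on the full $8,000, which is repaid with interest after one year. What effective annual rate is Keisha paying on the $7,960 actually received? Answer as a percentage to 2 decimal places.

3.54%

Amount owed after one year: 8,000 × (1 + 0.0299/4)^4 = 8,000 × 1.030237 = $8,241.90.
Effective rate on net proceeds: 8,241.90 / 7,960 − 1 = 0.035414 = 3.54%.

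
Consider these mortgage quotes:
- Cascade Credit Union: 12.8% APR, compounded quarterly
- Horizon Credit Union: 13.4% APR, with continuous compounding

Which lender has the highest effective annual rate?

Horizon Credit Union

Cascade Credit Union: (1 + 0.128/4)^4 − 1 = 13.428%
Horizon Credit Union: e^0.134 − 1 = 14.339%
The highest effective annual rate is Horizon Credit Union at 14.339%.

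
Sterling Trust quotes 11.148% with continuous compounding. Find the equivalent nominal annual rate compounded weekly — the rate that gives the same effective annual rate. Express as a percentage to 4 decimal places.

EAR under continuous compounding: e^0.11148 − 1 = 0.117931.
Solve (1 + r/52)^52 = 1.117931: r/52 = 1.117931^(1/52) − 1 = 0.002146, so r = 0.111600 = 11.1600%.

11.1600%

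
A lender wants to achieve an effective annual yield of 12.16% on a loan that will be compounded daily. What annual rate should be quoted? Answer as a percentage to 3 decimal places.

11.477%

(1 + r/365)^365 − 1 = 0.1216, so 1 + r/365 = 1.1216^(1/365).
r/365 = 0.000314, so r = 0.114774 = 11.477%.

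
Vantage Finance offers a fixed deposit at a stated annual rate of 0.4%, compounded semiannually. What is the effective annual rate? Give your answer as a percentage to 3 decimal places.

0.400%

EAR = (1 + 0.004/2)^2 − 1.
= 1.004004 − 1 = 0.400%.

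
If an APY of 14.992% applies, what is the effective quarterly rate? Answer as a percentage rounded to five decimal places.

3.55401%

The per-quarter rate i satisfies (1 + i)^4 = 1 + 0.14992.
i = 1.14992^(1/4) − 1 = 0.0355401 = 3.55401%.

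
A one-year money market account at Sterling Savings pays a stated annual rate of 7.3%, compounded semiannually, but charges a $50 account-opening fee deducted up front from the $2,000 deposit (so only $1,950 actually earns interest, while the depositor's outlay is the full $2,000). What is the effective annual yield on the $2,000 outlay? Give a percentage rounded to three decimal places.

Value after one year: 1,950 × (1 + 0.073/2)^2 = 1,950 × 1.074332 = $2,094.95.
Effective yield on the $2,000 outlay: 2,094.95 / 2,000 − 1 = 0.047474 = 4.747%.

4.747%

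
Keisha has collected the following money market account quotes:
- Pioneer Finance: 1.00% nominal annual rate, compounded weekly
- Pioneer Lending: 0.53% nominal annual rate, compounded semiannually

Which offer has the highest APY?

Pioneer Finance: (1 + 0.0100/52)^52 − 1 = 1.005%
Pioneer Lending: (1 + 0.0053/2)^2 − 1 = 0.531%
The highest effective annual rate is Pioneer Finance at 1.005%.

Pioneer Finance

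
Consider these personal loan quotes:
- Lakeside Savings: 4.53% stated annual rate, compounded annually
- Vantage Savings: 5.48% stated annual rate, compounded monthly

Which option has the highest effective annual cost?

Lakeside Savings: compounded annually, EAR = 4.530%
Vantage Savings: (1 + 0.0548/12)^12 − 1 = 5.620%
The highest effective annual rate is Vantage Savings at 5.620%.

Vantage Savings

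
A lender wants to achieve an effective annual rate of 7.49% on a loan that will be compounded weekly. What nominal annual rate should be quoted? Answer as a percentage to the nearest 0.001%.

7.228%

(1 + r/52)^52 − 1 = 0.0749, so 1 + r/52 = 1.0749^(1/52).
r/52 = 0.001390, so r = 0.072278 = 7.228%.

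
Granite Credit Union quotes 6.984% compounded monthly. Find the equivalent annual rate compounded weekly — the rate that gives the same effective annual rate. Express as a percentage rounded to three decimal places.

EAR = (1 + 0.06984/12)^12 − 1 = 0.072120.
Solve (1 + r/52)^52 = 1.072120: r/52 = 1.072120^(1/52) − 1 = 0.001340, so r = 0.069684 = 6.968%.

6.968%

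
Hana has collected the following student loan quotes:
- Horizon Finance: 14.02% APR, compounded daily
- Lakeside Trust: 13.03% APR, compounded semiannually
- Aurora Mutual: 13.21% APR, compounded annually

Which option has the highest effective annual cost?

Horizon Finance

Horizon Finance: (1 + 0.1402/365)^365 − 1 = 15.047%
Lakeside Trust: (1 + 0.1303/2)^2 − 1 = 13.454%
Aurora Mutual: compounded annually, EAR = 13.210%
The highest effective annual rate is Horizon Finance at 15.047%.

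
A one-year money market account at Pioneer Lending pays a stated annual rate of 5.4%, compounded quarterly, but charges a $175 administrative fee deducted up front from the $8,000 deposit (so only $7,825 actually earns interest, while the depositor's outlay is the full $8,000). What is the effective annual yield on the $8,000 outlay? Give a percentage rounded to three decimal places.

Value after one year: 7,825 × (1 + 0.054/4)^4 = 7,825 × 1.055103 = $8,256.18.
Effective yield on the $8,000 outlay: 8,256.18 / 8,000 − 1 = 0.032023 = 3.202%.

3.202%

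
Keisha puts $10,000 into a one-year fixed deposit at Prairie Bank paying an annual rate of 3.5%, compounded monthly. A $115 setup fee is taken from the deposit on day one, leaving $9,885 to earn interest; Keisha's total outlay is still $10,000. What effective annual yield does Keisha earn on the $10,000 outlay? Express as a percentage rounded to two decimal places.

2.37%

Value after one year: 9,885 × (1 + 0.035/12)^12 = 9,885 × 1.035567 = $10,236.58.
Effective yield on the $10,000 outlay: 10,236.58 / 10,000 − 1 = 0.023658 = 2.37%.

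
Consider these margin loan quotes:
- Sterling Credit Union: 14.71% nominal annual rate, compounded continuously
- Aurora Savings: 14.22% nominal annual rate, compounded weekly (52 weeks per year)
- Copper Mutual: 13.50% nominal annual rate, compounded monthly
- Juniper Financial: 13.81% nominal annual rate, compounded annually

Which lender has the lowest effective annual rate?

Sterling Credit Union: e^0.1471 − 1 = 15.847%
Aurora Savings: (1 + 0.1422/52)^52 − 1 = 15.258%
Copper Mutual: (1 + 0.1350/12)^12 − 1 = 14.367%
Juniper Financial: compounded annually, EAR = 13.810%
The lowest effective annual rate is Juniper Financial at 13.810%.

Juniper Financial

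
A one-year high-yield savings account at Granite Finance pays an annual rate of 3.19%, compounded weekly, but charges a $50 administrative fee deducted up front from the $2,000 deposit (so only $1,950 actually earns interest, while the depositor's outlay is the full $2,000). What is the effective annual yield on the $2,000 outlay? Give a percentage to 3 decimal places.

0.659%

Value after one year: 1,950 × (1 + 0.0319/52)^52 = 1,950 × 1.032404 = $2,013.19.
Effective yield on the $2,000 outlay: 2,013.19 / 2,000 − 1 = 0.006594 = 0.659%.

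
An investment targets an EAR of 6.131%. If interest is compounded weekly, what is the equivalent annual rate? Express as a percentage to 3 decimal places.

(1 + r/52)^52 − 1 = 0.06131, so 1 + r/52 = 1.06131^(1/52).
r/52 = 0.001145, so r = 0.059538 = 5.954%.

5.954%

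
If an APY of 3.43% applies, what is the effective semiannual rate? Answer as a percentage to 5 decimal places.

The per-half-year rate i satisfies (1 + i)^2 = 1 + 0.0343.
i = 1.0343^(1/2) − 1 = 0.0170054 = 1.70054%.

1.70054%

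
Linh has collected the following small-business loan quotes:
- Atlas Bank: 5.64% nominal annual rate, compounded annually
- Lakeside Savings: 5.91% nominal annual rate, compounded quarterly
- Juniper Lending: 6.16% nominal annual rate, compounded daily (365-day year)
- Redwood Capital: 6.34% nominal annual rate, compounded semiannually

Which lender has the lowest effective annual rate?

Atlas Bank

Atlas Bank: compounded annually, EAR = 5.640%
Lakeside Savings: (1 + 0.0591/4)^4 − 1 = 6.042%
Juniper Lending: (1 + 0.0616/365)^365 − 1 = 6.353%
Redwood Capital: (1 + 0.0634/2)^2 − 1 = 6.440%
The lowest effective annual rate is Atlas Bank at 5.640%.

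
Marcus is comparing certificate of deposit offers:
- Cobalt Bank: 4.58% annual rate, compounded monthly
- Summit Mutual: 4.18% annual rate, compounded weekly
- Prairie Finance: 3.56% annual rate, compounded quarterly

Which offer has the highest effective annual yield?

Cobalt Bank

Cobalt Bank: (1 + 0.0458/12)^12 − 1 = 4.677%
Summit Mutual: (1 + 0.0418/52)^52 − 1 = 4.267%
Prairie Finance: (1 + 0.0356/4)^4 − 1 = 3.608%
The highest effective annual rate is Cobalt Bank at 4.677%.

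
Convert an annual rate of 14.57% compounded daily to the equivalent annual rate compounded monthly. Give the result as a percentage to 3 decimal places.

EAR = (1 + 0.1457/365)^365 − 1 = 0.156815.
Solve (1 + r/12)^12 = 1.156815: r/12 = 1.156815^(1/12) − 1 = 0.012213, so r = 0.146559 = 14.656%.

14.656%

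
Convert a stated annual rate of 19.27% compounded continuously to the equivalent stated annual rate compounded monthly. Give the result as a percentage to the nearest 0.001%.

EAR under continuous compounding: e^0.1927 − 1 = 0.212519.
Solve (1 + r/12)^12 = 1.212519: r/12 = 1.212519^(1/12) − 1 = 0.016188, so r = 0.194256 = 19.426%.

19.426%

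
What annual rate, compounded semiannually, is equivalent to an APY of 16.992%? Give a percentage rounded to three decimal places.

16.326%

(1 + r/2)^2 − 1 = 0.16992, so 1 + r/2 = 1.16992^(1/2).
r/2 = 0.081628, so r = 0.163257 = 16.326%.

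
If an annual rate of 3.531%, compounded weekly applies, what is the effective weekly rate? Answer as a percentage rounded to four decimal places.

0.0679%

With a nominal annual rate compounded weekly, the periodic rate is the nominal rate divided by 52.
i = 0.03531 / 52 = 0.0006790 = 0.0679%.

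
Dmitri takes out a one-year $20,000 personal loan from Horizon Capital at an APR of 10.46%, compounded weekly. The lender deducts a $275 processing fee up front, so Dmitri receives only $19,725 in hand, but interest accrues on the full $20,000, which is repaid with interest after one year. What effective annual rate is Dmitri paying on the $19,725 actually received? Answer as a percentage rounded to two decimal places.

Amount owed after one year: 20,000 × (1 + 0.1046/52)^52 = 20,000 × 1.110150 = $22,203.00.
Effective rate on net proceeds: 22,203.00 / 19,725 − 1 = 0.125627 = 12.56%.

12.56%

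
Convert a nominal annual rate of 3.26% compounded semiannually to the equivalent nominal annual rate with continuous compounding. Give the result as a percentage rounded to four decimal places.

3.2337%

EAR = (1 + 0.0326/2)^2 − 1 = 0.032866.
Equivalent continuous rate: r = ln(1 + 0.032866) = 0.032337 = 3.2337%.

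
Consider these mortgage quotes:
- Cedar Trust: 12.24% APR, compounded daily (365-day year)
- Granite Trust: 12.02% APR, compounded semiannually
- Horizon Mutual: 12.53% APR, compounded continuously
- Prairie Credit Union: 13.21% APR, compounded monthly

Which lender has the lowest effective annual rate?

Granite Trust

Cedar Trust: (1 + 0.1224/365)^365 − 1 = 13.018%
Granite Trust: (1 + 0.1202/2)^2 − 1 = 12.381%
Horizon Mutual: e^0.1253 − 1 = 13.349%
Prairie Credit Union: (1 + 0.1321/12)^12 − 1 = 14.040%
The lowest effective annual rate is Granite Trust at 12.381%.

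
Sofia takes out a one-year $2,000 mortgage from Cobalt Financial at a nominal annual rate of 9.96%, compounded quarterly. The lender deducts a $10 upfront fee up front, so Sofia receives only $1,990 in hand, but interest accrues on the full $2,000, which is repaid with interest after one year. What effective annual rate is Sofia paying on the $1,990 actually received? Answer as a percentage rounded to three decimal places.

10.893%

Amount owed after one year: 2,000 × (1 + 0.0996/4)^4 = 2,000 × 1.103382 = $2,206.76.
Effective rate on net proceeds: 2,206.76 / 1,990 − 1 = 0.108927 = 10.893%.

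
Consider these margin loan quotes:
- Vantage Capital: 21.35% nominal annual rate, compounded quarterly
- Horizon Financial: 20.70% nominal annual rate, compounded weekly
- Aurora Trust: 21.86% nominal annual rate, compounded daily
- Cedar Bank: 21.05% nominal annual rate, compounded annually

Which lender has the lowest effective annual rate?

Vantage Capital: (1 + 0.2135/4)^4 − 1 = 23.121%
Horizon Financial: (1 + 0.2070/52)^52 − 1 = 22.948%
Aurora Trust: (1 + 0.2186/365)^365 − 1 = 24.425%
Cedar Bank: compounded annually, EAR = 21.050%
The lowest effective annual rate is Cedar Bank at 21.050%.

Cedar Bank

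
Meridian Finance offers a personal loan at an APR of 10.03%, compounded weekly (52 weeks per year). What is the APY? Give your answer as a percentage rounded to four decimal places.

10.5396%

EAR = (1 + 0.1003/52)^52 − 1.
= (1 + 0.001929)^52 − 1 = 1.105396 − 1 = 10.5396%.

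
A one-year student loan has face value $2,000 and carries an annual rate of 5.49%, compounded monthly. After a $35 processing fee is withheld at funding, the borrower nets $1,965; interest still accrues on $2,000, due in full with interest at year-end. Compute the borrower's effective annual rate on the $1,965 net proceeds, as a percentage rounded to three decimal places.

7.512%

Amount owed after one year: 2,000 × (1 + 0.0549/12)^12 = 2,000 × 1.056303 = $2,112.61.
Effective rate on net proceeds: 2,112.61 / 1,965 − 1 = 0.075117 = 7.512%.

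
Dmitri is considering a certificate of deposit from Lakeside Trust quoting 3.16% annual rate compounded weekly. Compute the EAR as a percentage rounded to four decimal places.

3.2095%

EAR = (1 + 0.0316/52)^52 − 1.
= (1 + 0.000608)^52 − 1 = 1.032095 − 1 = 3.2095%.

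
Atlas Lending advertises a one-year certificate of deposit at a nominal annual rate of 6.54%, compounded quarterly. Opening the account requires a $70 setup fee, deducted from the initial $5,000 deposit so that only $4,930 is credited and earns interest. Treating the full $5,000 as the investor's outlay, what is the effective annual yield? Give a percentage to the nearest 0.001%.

5.208%

Value after one year: 4,930 × (1 + 0.0654/4)^4 = 4,930 × 1.067021 = $5,260.42.
Effective yield on the $5,000 outlay: 5,260.42 / 5,000 − 1 = 0.052083 = 5.208%.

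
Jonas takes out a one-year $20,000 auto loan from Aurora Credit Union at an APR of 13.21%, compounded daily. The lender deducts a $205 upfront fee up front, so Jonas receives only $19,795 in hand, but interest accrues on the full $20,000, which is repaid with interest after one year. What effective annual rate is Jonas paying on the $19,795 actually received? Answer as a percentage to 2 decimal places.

Amount owed after one year: 20,000 × (1 + 0.1321/365)^365 = 20,000 × 1.141195 = $22,823.90.
Effective rate on net proceeds: 22,823.90 / 19,795 − 1 = 0.153014 = 15.30%.

15.30%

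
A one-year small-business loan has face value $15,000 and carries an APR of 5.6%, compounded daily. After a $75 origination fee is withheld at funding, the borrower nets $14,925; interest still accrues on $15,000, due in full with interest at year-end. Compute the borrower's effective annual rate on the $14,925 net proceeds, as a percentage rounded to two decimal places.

6.29%

Amount owed after one year: 15,000 × (1 + 0.056/365)^365 = 15,000 × 1.057593 = $15,863.90.
Effective rate on net proceeds: 15,863.90 / 14,925 − 1 = 0.062908 = 6.29%.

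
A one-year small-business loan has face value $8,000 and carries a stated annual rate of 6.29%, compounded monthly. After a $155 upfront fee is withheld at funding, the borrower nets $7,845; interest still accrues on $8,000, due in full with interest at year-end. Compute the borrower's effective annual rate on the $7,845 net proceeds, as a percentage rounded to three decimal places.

8.578%

Amount owed after one year: 8,000 × (1 + 0.0629/12)^12 = 8,000 × 1.064745 = $8,517.96.
Effective rate on net proceeds: 8,517.96 / 7,845 − 1 = 0.085782 = 8.578%.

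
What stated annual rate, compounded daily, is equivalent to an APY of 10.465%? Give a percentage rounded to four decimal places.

9.9542%

(1 + r/365)^365 − 1 = 0.10465, so 1 + r/365 = 1.10465^(1/365).
r/365 = 0.000273, so r = 0.099542 = 9.9542%.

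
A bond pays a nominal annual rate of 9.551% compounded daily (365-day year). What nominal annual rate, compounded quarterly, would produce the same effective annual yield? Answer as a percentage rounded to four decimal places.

9.6647%

EAR = (1 + 0.09551/365)^365 − 1 = 0.100206.
Solve (1 + r/4)^4 = 1.100206: r/4 = 1.100206^(1/4) − 1 = 0.024162, so r = 0.096647 = 9.6647%.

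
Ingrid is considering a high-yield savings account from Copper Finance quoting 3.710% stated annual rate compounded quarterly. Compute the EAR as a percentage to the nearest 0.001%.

EAR = (1 + 0.03710/4)^4 − 1.
= 1.037619 − 1 = 3.762%.

3.762%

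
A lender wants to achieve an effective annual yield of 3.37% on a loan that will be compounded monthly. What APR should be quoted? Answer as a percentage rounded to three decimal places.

(1 + r/12)^12 − 1 = 0.0337, so 1 + r/12 = 1.0337^(1/12).
r/12 = 0.002766, so r = 0.033190 = 3.319%.

3.319%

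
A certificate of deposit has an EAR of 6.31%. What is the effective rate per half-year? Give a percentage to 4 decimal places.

3.1067%

The per-half-year rate i satisfies (1 + i)^2 = 1 + 0.0631.
i = 1.0631^(1/2) − 1 = 0.0310674 = 3.1067%.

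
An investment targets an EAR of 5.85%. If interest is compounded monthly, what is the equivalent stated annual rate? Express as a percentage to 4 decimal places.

(1 + r/12)^12 − 1 = 0.0585, so 1 + r/12 = 1.0585^(1/12).
r/12 = 0.004749, so r = 0.056988 = 5.6988%.

5.6988%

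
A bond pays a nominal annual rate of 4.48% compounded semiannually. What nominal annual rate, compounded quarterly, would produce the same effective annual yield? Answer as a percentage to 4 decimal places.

EAR = (1 + 0.0448/2)^2 − 1 = 0.045302.
Solve (1 + r/4)^4 = 1.045302: r/4 = 1.045302^(1/4) − 1 = 0.011138, so r = 0.044552 = 4.4552%.

4.4552%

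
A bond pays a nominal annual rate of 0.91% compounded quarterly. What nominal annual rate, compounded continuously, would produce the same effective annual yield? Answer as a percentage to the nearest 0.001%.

0.909%

EAR = (1 + 0.0091/4)^4 − 1 = 0.009131.
Equivalent continuous rate: r = ln(1 + 0.009131) = 0.009090 = 0.909%.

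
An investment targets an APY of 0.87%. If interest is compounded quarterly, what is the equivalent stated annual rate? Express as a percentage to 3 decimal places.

0.867%

(1 + r/4)^4 − 1 = 0.0087, so 1 + r/4 = 1.0087^(1/4).
r/4 = 0.002168, so r = 0.008672 = 0.867%.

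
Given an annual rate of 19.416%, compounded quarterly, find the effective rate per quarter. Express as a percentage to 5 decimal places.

With a nominal annual rate compounded quarterly, the periodic rate is the nominal rate divided by 4.
i = 0.19416 / 4 = 0.0485400 = 4.85400%.

4.85400%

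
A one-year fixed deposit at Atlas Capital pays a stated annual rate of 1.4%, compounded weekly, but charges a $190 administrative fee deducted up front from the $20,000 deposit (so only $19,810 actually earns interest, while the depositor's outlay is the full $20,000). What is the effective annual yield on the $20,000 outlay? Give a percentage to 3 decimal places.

Value after one year: 19,810 × (1 + 0.014/52)^52 = 19,810 × 1.014097 = $20,089.25.
Effective yield on the $20,000 outlay: 20,089.25 / 20,000 − 1 = 0.004463 = 0.446%.

0.446%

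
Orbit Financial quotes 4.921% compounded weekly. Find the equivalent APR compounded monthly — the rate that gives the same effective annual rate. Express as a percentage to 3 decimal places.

EAR = (1 + 0.04921/52)^52 − 1 = 0.050416.
Solve (1 + r/12)^12 = 1.050416: r/12 = 1.050416^(1/12) − 1 = 0.004107, so r = 0.049288 = 4.929%.

4.929%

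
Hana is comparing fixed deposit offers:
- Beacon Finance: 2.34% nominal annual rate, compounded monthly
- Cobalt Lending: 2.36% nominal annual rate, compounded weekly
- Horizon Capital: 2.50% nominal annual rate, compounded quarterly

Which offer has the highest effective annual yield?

Beacon Finance: (1 + 0.0234/12)^12 − 1 = 2.365%
Cobalt Lending: (1 + 0.0236/52)^52 − 1 = 2.388%
Horizon Capital: (1 + 0.0250/4)^4 − 1 = 2.524%
The highest effective annual rate is Horizon Capital at 2.524%.

Horizon Capital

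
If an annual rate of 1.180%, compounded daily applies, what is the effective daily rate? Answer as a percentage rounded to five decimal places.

With a nominal annual rate compounded daily, the periodic rate is the nominal rate divided by 365.
i = 0.01180 / 365 = 0.0000323 = 0.00323%.

0.00323%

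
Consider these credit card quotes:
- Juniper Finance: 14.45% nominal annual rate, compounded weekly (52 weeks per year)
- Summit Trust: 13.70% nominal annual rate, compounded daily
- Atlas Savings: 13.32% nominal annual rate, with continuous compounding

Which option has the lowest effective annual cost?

Atlas Savings

Juniper Finance: (1 + 0.1445/52)^52 − 1 = 15.523%
Summit Trust: (1 + 0.1370/365)^365 − 1 = 14.680%
Atlas Savings: e^0.1332 − 1 = 14.248%
The lowest effective annual rate is Atlas Savings at 14.248%.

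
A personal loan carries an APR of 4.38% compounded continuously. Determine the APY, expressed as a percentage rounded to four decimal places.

4.4773%

With continuous compounding, EAR = e^0.0438 − 1.
e^0.0438 = 1.044773, so EAR = 0.044773 = 4.4773%.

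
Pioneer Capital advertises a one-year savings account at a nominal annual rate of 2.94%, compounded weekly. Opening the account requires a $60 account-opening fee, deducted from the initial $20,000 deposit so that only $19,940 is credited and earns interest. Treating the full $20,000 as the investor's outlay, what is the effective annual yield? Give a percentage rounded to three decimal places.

2.674%

Value after one year: 19,940 × (1 + 0.0294/52)^52 = 19,940 × 1.029828 = $20,534.77.
Effective yield on the $20,000 outlay: 20,534.77 / 20,000 − 1 = 0.026738 = 2.674%.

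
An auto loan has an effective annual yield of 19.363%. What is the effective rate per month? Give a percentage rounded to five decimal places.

1.48592%

The per-month rate i satisfies (1 + i)^12 = 1 + 0.19363.
i = 1.19363^(1/12) − 1 = 0.0148592 = 1.48592%.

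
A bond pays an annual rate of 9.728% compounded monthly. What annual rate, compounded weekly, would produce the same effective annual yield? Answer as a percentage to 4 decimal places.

EAR = (1 + 0.09728/12)^12 − 1 = 0.101737.
Solve (1 + r/52)^52 = 1.101737: r/52 = 1.101737^(1/52) − 1 = 0.001865, so r = 0.096978 = 9.6978%.

9.6978%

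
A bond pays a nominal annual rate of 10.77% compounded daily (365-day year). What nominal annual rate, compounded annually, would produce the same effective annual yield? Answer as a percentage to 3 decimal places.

EAR = (1 + 0.1077/365)^365 − 1 = 0.113696.
Compounded annually, the equivalent nominal rate is the EAR itself: 11.370%.

11.370%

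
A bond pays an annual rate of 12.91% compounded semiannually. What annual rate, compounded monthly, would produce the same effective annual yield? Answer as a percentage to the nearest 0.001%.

12.576%

EAR = (1 + 0.1291/2)^2 − 1 = 0.133267.
Solve (1 + r/12)^12 = 1.133267: r/12 = 1.133267^(1/12) − 1 = 0.010480, so r = 0.125759 = 12.576%.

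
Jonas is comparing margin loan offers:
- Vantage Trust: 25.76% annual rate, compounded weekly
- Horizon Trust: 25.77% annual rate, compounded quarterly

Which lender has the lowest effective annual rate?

Vantage Trust: (1 + 0.2576/52)^52 − 1 = 29.300%
Horizon Trust: (1 + 0.2577/4)^4 − 1 = 28.369%
The lowest effective annual rate is Horizon Trust at 28.369%.

Horizon Trust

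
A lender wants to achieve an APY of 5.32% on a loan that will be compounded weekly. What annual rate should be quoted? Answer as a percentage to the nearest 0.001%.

(1 + r/52)^52 − 1 = 0.0532, so 1 + r/52 = 1.0532^(1/52).
r/52 = 0.000997, so r = 0.051859 = 5.186%.

5.186%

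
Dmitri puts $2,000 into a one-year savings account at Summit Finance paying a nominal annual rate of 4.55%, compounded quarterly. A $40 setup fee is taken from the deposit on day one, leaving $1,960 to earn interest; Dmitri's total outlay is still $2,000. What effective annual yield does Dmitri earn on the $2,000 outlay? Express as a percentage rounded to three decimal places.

Value after one year: 1,960 × (1 + 0.0455/4)^4 = 1,960 × 1.046282 = $2,050.71.
Effective yield on the $2,000 outlay: 2,050.71 / 2,000 − 1 = 0.025357 = 2.536%.

2.536%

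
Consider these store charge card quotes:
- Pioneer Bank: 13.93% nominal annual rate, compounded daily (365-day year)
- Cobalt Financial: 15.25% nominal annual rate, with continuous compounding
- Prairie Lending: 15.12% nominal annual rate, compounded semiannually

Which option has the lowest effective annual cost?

Pioneer Bank

Pioneer Bank: (1 + 0.1393/365)^365 − 1 = 14.944%
Cobalt Financial: e^0.1525 − 1 = 16.474%
Prairie Lending: (1 + 0.1512/2)^2 − 1 = 15.692%
The lowest effective annual rate is Pioneer Bank at 14.944%.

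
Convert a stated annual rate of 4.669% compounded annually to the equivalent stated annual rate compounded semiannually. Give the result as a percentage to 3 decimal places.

Compounded annually, EAR = nominal = 0.046690.
Solve (1 + r/2)^2 = 1.046690: r/2 = 1.046690^(1/2) − 1 = 0.023079, so r = 0.046157 = 4.616%.

4.616%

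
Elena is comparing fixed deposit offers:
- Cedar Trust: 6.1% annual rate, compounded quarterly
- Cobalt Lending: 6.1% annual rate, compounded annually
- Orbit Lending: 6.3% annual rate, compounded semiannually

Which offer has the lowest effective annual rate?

Cobalt Lending

Cedar Trust: (1 + 0.061/4)^4 − 1 = 6.241%
Cobalt Lending: compounded annually, EAR = 6.100%
Orbit Lending: (1 + 0.063/2)^2 − 1 = 6.399%
The lowest effective annual rate is Cobalt Lending at 6.100%.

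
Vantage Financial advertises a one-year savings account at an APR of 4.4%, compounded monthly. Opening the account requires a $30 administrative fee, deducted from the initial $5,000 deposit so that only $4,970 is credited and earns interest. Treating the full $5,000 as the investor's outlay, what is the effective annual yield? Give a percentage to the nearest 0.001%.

3.863%

Value after one year: 4,970 × (1 + 0.044/12)^12 = 4,970 × 1.044898 = $5,193.14.
Effective yield on the $5,000 outlay: 5,193.14 / 5,000 − 1 = 0.038629 = 3.863%.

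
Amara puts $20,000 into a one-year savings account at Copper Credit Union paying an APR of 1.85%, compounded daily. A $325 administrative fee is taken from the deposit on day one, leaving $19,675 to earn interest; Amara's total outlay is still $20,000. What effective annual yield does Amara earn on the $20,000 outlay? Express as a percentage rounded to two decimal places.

0.21%

Value after one year: 19,675 × (1 + 0.0185/365)^365 = 19,675 × 1.018672 = $20,042.37.
Effective yield on the $20,000 outlay: 20,042.37 / 20,000 − 1 = 0.002118 = 0.21%.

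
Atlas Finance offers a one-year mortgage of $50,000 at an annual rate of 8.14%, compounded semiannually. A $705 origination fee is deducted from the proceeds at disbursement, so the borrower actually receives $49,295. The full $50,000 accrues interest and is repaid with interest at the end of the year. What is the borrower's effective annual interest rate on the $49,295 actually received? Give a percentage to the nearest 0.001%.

9.855%

Amount owed after one year: 50,000 × (1 + 0.0814/2)^2 = 50,000 × 1.083056 = $54,152.82.
Effective rate on net proceeds: 54,152.82 / 49,295 − 1 = 0.098546 = 9.855%.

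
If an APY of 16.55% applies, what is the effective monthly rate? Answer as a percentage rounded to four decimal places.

The per-month rate i satisfies (1 + i)^12 = 1 + 0.1655.
i = 1.1655^(1/12) − 1 = 0.0128443 = 1.2844%.

1.2844%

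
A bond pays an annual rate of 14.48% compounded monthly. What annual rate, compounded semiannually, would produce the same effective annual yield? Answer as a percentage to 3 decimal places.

14.924%

EAR = (1 + 0.1448/12)^12 − 1 = 0.154807.
Solve (1 + r/2)^2 = 1.154807: r/2 = 1.154807^(1/2) − 1 = 0.074620, so r = 0.149239 = 14.924%.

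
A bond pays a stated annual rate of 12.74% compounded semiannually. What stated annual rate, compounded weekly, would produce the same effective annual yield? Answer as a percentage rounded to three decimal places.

12.365%

EAR = (1 + 0.1274/2)^2 − 1 = 0.131458.
Solve (1 + r/52)^52 = 1.131458: r/52 = 1.131458^(1/52) − 1 = 0.002378, so r = 0.123654 = 12.365%.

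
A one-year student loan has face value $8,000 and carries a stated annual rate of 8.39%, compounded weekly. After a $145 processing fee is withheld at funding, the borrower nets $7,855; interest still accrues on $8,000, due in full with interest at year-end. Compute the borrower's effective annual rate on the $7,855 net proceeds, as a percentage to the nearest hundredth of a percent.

Amount owed after one year: 8,000 × (1 + 0.0839/52)^52 = 8,000 × 1.087447 = $8,699.57.
Effective rate on net proceeds: 8,699.57 / 7,855 − 1 = 0.107520 = 10.75%.

10.75%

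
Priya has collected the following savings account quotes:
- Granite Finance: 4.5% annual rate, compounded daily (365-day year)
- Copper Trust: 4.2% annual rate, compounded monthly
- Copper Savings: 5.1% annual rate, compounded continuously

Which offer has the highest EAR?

Copper Savings

Granite Finance: (1 + 0.045/365)^365 − 1 = 4.602%
Copper Trust: (1 + 0.042/12)^12 − 1 = 4.282%
Copper Savings: e^0.051 − 1 = 5.232%
The highest effective annual rate is Copper Savings at 5.232%.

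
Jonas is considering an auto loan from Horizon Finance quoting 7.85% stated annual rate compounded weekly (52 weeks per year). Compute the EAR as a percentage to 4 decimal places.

EAR = (1 + 0.0785/52)^52 − 1.
= (1 + 0.001510)^52 − 1 = 1.081599 − 1 = 8.1599%.

8.1599%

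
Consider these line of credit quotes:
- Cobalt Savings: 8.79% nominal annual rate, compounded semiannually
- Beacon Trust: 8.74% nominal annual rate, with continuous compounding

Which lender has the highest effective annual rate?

Beacon Trust

Cobalt Savings: (1 + 0.0879/2)^2 − 1 = 8.983%
Beacon Trust: e^0.0874 − 1 = 9.133%
The highest effective annual rate is Beacon Trust at 9.133%.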